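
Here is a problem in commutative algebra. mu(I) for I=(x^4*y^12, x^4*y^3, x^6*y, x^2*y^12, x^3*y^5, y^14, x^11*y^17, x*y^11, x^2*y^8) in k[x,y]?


Remove redundant (divisible by others).
x^4*y^12 redundant.
x^11*y^17 redundant.
x^2*y^12 redundant.
Min: x^6*y, x^4*y^3, x^3*y^5, x^2*y^8, x*y^11, y^14
Count=6


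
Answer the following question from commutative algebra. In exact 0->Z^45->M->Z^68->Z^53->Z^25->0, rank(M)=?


Alt sum=0:
(-1)^0*45 + (-1)^1*? + (-1)^2*68 + (-1)^3*53 + (-1)^4*25=0
rank(M)=85


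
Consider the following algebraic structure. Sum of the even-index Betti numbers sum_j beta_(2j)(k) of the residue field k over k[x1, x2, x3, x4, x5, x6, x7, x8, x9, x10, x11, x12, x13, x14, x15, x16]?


Koszul resolution: beta_i(k)=C(n,i), n=16
sum_even C(16,i) = 2^(n-1) = 2^15 = 32768


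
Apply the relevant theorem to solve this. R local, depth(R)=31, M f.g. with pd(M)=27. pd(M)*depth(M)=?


pd+depth=31
depth=31-27=4
pd*depth=27*4=108


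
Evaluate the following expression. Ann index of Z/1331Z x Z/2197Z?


Exponent = lcm of the cyclic orders; pairwise coprime => product.
11^3*13^3=1331*2197=2924207


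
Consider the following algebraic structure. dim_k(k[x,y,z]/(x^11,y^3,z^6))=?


Basis: x^iy^jz^k, i<11,j<3,k<6
11*3*6=198


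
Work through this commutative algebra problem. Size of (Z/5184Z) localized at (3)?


3-primary part: 5184=3^4*64
Size=3^4=81


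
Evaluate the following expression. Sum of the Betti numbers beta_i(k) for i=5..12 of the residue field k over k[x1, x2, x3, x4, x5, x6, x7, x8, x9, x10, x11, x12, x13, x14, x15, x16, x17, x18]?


Koszul resolution: beta_i(k)=C(n,i), n=18
C(18,5)=8568, C(18,6)=18564, C(18,7)=31824, C(18,8)=43758, C(18,9)=48620, C(18,10)=43758, C(18,11)=31824, C(18,12)=18564
Sum=245480


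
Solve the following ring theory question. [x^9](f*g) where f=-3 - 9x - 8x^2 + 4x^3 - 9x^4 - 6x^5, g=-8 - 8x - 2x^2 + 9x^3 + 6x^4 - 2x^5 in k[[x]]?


[x^9] = sum a_i*b_j, i+j=9
  -9*-2=18
  -6*6=-36
Sum=-18


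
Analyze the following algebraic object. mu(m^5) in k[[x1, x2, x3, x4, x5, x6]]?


C(n+d-1,d)=C(10,5)=252


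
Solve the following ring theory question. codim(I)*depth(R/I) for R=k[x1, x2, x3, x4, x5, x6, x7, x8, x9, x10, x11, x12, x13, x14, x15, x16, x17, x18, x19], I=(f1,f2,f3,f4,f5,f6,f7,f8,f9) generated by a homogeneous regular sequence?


codim=9, depth=dim(R/I)=19-9=10
Product=9*10=90


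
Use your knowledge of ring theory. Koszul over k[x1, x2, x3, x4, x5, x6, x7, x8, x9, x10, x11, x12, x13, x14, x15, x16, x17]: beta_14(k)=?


C(n,i)=C(17,14)=680


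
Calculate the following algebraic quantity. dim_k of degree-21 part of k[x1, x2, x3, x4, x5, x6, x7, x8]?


C(d+n-1,n-1)=C(28,7)=1184040


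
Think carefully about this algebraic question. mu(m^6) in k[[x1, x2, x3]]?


C(n+d-1,d)=C(8,6)=28


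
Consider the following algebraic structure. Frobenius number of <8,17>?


gcd(8,17)=1 => F=ab-a-b=8*17-8-17=136-25=111


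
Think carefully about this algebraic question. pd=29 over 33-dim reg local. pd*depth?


pd+depth=33
depth=33-29=4
pd*depth=29*4=116


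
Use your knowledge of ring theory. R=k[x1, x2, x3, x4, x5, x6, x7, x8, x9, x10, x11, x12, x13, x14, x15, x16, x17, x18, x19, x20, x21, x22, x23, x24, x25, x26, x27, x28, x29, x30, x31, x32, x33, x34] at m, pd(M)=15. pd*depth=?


pd+depth=34
depth=34-15=19
pd*depth=15*19=285


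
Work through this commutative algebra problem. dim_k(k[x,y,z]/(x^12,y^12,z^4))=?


Basis: x^iy^jz^k, i<12,j<12,k<4
12*12*4=576


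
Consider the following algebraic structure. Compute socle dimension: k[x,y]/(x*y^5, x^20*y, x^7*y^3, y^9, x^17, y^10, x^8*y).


Socle = ann(m) = span of standard monomials u with x*u, y*u in I (staircase corners).
Redundant generators: x^20*y, y^10
Minimal generators: x^17, x^8*y, x^7*y^3, x*y^5, y^9
Corners: y^8, x^6y^4, x^7y^2, x^16
Socle dim=4


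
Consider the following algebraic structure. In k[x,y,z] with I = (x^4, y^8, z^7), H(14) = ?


Need i<4, j<8, k<7 with i+j+k=14.
For each i, j ranges over max(0,14-i-6)..min(7,14-i):
  i=0: j in [8,7] -> 0
  i=1: j in [7,7] -> 1
  i=2: j in [6,7] -> 2
  i=3: j in [5,7] -> 3
H(14) = 0+1+2+3 = 6


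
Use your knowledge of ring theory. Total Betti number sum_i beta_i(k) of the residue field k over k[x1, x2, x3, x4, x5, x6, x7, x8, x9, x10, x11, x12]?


Koszul resolution: beta_i(k)=C(n,i), n=12
sum_i C(12,i) = 2^12 = 4096


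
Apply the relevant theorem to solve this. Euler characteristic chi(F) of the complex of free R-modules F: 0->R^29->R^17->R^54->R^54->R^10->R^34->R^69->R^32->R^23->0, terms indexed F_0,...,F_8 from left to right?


chi = sum (-1)^i * rank:
(-1)^0*29=29
(-1)^1*17=-17
(-1)^2*54=54
(-1)^3*54=-54
(-1)^4*10=10
(-1)^5*34=-34
(-1)^6*69=69
(-1)^7*32=-32
(-1)^8*23=23
chi=48


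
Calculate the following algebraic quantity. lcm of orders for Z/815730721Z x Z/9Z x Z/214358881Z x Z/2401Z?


Exponent = lcm of the cyclic orders; pairwise coprime => product.
13^8*3^2*11^8*7^4=815730721*9*214358881*2401=3778530822420035090409


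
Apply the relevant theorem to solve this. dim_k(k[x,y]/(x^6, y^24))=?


Basis: x^i*y^j, i<6, j<24
6*24=144


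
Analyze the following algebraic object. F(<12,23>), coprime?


gcd(12,23)=1 => F=ab-a-b=12*23-12-23=276-35=241


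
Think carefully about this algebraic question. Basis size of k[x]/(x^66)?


Basis: 1,x,...,x^65
dim=66


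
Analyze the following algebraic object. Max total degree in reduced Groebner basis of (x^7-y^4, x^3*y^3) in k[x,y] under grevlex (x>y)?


LT(f1)=x^7, LT(f2)=x^3y^3, lcm=x^7y^3
S(f1,f2) = y^3*f1 - x^4*f2 = -y^7
Reduced GB = {f1, f2, y^7}; degrees 7, 6, 7
Max = 7


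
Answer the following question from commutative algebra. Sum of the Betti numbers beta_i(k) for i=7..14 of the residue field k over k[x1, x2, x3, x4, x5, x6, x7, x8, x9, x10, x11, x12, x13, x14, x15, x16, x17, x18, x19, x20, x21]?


Koszul resolution: beta_i(k)=C(n,i), n=21
C(21,7)=116280, C(21,8)=203490, C(21,9)=293930, C(21,10)=352716, C(21,11)=352716, C(21,12)=293930, C(21,13)=203490, C(21,14)=116280
Sum=1932832


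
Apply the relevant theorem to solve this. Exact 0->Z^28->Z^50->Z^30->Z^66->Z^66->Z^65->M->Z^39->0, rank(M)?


Alt sum=0:
(-1)^0*28 + (-1)^1*50 + (-1)^2*30 + (-1)^3*66 + (-1)^4*66 + (-1)^5*65 + (-1)^6*? + (-1)^7*39=0
rank(M)=96


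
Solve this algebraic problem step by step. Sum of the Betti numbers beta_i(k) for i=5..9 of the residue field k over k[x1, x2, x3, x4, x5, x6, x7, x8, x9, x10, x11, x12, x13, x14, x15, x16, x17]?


Koszul resolution: beta_i(k)=C(n,i), n=17
C(17,5)=6188, C(17,6)=12376, C(17,7)=19448, C(17,8)=24310, C(17,9)=24310
Sum=86632


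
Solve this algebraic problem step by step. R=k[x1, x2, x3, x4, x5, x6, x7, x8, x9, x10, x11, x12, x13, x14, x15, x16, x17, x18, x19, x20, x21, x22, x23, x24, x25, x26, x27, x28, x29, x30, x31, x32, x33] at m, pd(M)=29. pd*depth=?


pd+depth=33
depth=33-29=4
pd*depth=29*4=116


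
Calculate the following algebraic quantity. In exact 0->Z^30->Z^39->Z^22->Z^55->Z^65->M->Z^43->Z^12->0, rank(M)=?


Alt sum=0:
(-1)^0*30 + (-1)^1*39 + (-1)^2*22 + (-1)^3*55 + (-1)^4*65 + (-1)^5*? + (-1)^6*43 + (-1)^7*12=0
rank(M)=54


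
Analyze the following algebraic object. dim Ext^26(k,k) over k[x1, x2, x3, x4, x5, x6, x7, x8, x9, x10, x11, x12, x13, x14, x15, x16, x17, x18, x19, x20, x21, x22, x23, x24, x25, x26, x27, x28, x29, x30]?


C(n,i)=C(30,26)=27405


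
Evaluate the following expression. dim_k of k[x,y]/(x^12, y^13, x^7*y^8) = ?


k[x,y]/I, I = (x^12, y^13, x^7*y^8)
Rect: 12x13=156. Corner: (12-7)x(13-8)=25.
dim = 156-25 = 131


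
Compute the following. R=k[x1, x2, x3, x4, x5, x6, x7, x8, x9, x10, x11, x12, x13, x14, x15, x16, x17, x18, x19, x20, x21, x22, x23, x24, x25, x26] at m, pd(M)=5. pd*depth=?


pd+depth=26
depth=26-5=21
pd*depth=5*21=105


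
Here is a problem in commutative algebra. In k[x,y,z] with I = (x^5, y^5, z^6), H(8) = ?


Need i<5, j<5, k<6 with i+j+k=8.
For each i, j ranges over max(0,8-i-5)..min(4,8-i):
  i=0: j in [3,4] -> 2
  i=1: j in [2,4] -> 3
  i=2: j in [1,4] -> 4
  i=3: j in [0,4] -> 5
  i=4: j in [0,4] -> 5
H(8) = 2+3+4+5+5 = 19


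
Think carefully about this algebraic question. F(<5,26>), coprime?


gcd(5,26)=1 => F=ab-a-b=5*26-5-26=130-31=99


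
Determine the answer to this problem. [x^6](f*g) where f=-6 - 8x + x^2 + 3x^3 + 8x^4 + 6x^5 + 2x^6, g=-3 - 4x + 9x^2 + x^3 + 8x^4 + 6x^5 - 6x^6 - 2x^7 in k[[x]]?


[x^6] = sum a_i*b_j, i+j=6
  -6*-6=36
  -8*6=-48
  1*8=8
  3*1=3
  8*9=72
  6*-4=-24
  2*-3=-6
Sum=41


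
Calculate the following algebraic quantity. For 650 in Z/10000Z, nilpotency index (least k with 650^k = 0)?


650^k mod 10000:
k=1: 650
k=2: 2500
k=3: 5000
k=4: 0
First zero at k = 4


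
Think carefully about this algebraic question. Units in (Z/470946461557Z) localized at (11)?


Local ring = Z/214358881Z.
phi(214358881) = 11^7*(11-1) = 194871710


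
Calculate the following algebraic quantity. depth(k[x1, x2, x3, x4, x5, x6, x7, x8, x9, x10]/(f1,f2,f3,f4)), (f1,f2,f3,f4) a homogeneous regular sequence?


depth(R)=10
depth(R/I)=10-4=6


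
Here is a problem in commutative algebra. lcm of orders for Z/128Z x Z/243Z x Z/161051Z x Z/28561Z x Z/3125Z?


Exponent = lcm of the cyclic orders; pairwise coprime => product.
2^7*3^5*11^5*13^4*5^5=128*243*161051*28561*3125=447098383789200000


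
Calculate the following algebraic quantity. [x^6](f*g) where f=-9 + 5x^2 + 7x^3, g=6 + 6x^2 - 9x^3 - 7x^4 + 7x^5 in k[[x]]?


[x^6] = sum a_i*b_j, i+j=6
  5*-7=-35
  7*-9=-63
Sum=-98


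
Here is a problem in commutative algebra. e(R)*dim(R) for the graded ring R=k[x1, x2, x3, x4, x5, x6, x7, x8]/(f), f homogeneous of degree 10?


e(R)=deg(f)=10, dim(R)=8-1=7
e*dim=10*7=70


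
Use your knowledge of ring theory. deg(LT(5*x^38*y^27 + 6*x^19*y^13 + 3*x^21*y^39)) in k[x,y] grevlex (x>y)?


LT: 5*x^38*y^27
deg_x=38, deg_y=27
Total=38+27=65


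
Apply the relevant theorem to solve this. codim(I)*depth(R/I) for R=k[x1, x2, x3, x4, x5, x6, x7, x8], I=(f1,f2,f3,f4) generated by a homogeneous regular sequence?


codim=4, depth=dim(R/I)=8-4=4
Product=4*4=16


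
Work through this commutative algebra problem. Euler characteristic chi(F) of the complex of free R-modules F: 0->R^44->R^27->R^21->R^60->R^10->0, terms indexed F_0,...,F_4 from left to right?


chi = sum (-1)^i * rank:
(-1)^0*44=44
(-1)^1*27=-27
(-1)^2*21=21
(-1)^3*60=-60
(-1)^4*10=10
chi=-12


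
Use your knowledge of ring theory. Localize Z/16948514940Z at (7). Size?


7-primary part: 16948514940=7^10*60
Size=7^10=282475249


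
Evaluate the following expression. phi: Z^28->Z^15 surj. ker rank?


rank(ker) = 28-15 = 13


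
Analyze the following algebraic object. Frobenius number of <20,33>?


gcd(20,33)=1 => F=ab-a-b=20*33-20-33=660-53=607


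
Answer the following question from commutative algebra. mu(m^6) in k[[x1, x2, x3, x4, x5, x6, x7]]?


C(n+d-1,d)=C(12,6)=924


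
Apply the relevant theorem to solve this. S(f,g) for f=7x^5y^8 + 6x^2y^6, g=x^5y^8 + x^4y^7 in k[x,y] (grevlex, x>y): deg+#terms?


LT(f)=7x^5y^8, LT(g)=x^5y^8
lcm(LM)=x^5y^8
S(f,g) (scaled by 7 to clear denominators) = 1*f - 7*g = -7x^4y^7 + 6x^2y^6
2 terms, deg 11.
11+2=13


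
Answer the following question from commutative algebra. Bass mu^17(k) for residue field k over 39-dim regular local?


C(n,i)=C(39,17)=51021117810


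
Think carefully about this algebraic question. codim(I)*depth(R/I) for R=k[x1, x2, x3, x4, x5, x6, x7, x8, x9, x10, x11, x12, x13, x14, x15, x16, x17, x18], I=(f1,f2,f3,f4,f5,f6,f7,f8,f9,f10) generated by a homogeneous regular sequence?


codim=10, depth=dim(R/I)=18-10=8
Product=10*8=80


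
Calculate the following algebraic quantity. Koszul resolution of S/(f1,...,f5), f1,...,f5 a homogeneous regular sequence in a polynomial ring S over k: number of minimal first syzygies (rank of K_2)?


Regular sequence => Koszul complex is the minimal free resolution.
Syz_1 minimally generated by Koszul relations f_i*e_j - f_j*e_i (i<j): mu(Syz_1) = beta_2 = C(m,2) = m(m-1)/2
m=5
5*4/2 = 10


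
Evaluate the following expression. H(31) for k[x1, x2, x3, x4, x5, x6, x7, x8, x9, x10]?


C(d+n-1,n-1)=C(40,9)=273438880


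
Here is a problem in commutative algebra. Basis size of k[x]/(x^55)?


Basis: 1,x,...,x^54
dim=55


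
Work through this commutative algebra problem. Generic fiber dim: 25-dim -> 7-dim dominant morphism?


dim(fiber)=dim(X)-dim(Y)=25-7=18


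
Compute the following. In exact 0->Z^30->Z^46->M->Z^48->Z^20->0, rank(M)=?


Alt sum=0:
(-1)^0*30 + (-1)^1*46 + (-1)^2*? + (-1)^3*48 + (-1)^4*20=0
rank(M)=44


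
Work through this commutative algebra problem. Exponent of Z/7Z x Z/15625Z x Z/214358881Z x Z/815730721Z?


Exponent = lcm of the cyclic orders; pairwise coprime => product.
7^1*5^6*11^8*13^8=7*15625*214358881*815730721=19125216747752850109375


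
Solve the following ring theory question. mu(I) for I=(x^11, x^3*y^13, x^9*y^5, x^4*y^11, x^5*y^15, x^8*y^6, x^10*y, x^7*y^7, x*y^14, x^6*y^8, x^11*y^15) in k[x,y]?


Remove redundant (divisible by others).
x^5*y^15 redundant.
x^11*y^15 redundant.
Min: x^11, x^10*y, x^9*y^5, x^8*y^6, x^7*y^7, x^6*y^8, x^4*y^11, x^3*y^13, x*y^14
Count=9


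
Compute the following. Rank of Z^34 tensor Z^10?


rank(M(x)N) = rank(M)*rank(N)
34*10 = 340


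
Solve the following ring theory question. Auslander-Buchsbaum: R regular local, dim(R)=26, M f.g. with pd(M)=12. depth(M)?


pd+depth=depth(R)=26
depth=26-12=14


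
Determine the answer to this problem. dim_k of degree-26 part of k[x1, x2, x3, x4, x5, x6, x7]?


C(d+n-1,n-1)=C(32,6)=906192


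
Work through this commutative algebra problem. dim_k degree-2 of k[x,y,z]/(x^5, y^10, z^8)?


Need i<5, j<10, k<8 with i+j+k=2.
For each i, j ranges over max(0,2-i-7)..min(9,2-i):
  i=0: j in [0,2] -> 3
  i=1: j in [0,1] -> 2
  i=2: j in [0,0] -> 1
H(2) = 3+2+1 = 6


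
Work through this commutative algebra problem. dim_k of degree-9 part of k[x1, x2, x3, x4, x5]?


C(d+n-1,n-1)=C(13,4)=715


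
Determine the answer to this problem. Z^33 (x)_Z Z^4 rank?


rank(M(x)N) = rank(M)*rank(N)
33*4 = 132


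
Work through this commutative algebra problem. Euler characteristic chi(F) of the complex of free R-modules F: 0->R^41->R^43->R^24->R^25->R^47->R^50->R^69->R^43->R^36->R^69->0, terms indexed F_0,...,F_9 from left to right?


chi = sum (-1)^i * rank:
(-1)^0*41=41
(-1)^1*43=-43
(-1)^2*24=24
(-1)^3*25=-25
(-1)^4*47=47
(-1)^5*50=-50
(-1)^6*69=69
(-1)^7*43=-43
(-1)^8*36=36
(-1)^9*69=-69
chi=-13


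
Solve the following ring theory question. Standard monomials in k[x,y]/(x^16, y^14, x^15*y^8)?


k[x,y]/I, I = (x^16, y^14, x^15*y^8)
Rect: 16x14=224. Corner: (16-15)x(14-8)=6.
dim = 224-6 = 218


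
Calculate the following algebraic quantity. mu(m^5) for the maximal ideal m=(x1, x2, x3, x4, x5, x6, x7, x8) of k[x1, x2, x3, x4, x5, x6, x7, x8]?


Graded Nakayama: mu(m^d) = dim_k (m^d/m^(d+1)) = #degree-5 monomials in 8 vars
C(n+d-1,d)=C(12,5)=792


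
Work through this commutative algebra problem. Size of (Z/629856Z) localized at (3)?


3-primary part: 629856=3^9*32
Size=3^9=19683


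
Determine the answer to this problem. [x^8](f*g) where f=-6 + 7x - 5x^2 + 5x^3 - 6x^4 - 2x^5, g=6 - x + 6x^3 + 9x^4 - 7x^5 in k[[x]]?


[x^8] = sum a_i*b_j, i+j=8
  5*-7=-35
  -6*9=-54
  -2*6=-12
Sum=-101


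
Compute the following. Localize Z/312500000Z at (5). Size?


5-primary part: 312500000=5^10*32
Size=5^10=9765625


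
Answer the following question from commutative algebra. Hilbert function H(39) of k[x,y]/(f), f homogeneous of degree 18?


H(t)=d for t>=d-1.
d=18, t=39
H(39)=18


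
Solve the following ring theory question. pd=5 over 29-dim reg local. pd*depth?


pd+depth=29
depth=29-5=24
pd*depth=5*24=120


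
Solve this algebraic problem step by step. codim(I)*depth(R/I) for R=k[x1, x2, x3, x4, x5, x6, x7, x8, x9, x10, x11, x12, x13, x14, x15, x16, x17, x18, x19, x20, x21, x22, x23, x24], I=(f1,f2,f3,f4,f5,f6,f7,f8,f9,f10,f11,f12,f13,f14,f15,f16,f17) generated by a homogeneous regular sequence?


codim=17, depth=dim(R/I)=24-17=7
Product=17*7=119


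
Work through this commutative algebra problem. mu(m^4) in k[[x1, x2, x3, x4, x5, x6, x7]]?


C(n+d-1,d)=C(10,4)=210


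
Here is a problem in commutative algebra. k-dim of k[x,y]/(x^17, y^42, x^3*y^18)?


k[x,y]/I, I = (x^17, y^42, x^3*y^18)
Rect: 17x42=714. Corner: (17-3)x(42-18)=336.
dim = 714-336 = 378


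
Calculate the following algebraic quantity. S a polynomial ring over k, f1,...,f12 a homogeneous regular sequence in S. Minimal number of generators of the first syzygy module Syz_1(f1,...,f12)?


Regular sequence => Koszul complex is the minimal free resolution.
Syz_1 minimally generated by Koszul relations f_i*e_j - f_j*e_i (i<j): mu(Syz_1) = beta_2 = C(m,2) = m(m-1)/2
m=12
12*11/2 = 66


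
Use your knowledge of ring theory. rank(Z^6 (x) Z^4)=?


rank(M(x)N) = rank(M)*rank(N)
6*4 = 24


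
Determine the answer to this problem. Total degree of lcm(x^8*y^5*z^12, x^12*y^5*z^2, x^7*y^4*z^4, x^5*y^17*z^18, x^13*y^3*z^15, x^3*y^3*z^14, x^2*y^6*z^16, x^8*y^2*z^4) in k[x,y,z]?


lcm = componentwise max:
x: max(8,12,7,5,13,3,2,8)=13
y: max(5,5,4,17,3,3,6,2)=17
z: max(12,2,4,18,15,14,16,4)=18
Total=13+17+18=48


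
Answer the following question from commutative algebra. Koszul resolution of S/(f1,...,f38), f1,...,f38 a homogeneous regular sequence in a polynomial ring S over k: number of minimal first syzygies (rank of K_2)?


Regular sequence => Koszul complex is the minimal free resolution.
Syz_1 minimally generated by Koszul relations f_i*e_j - f_j*e_i (i<j): mu(Syz_1) = beta_2 = C(m,2) = m(m-1)/2
m=38
38*37/2 = 703


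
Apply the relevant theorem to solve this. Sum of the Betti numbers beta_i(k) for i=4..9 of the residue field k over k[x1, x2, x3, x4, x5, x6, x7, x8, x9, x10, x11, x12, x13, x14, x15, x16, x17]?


Koszul resolution: beta_i(k)=C(n,i), n=17
C(17,4)=2380, C(17,5)=6188, C(17,6)=12376, C(17,7)=19448, C(17,8)=24310, C(17,9)=24310
Sum=89012


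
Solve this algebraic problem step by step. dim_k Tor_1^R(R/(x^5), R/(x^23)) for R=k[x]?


Tor_1(R/I,R/J)=(I cap J)/IJ=(x^23)/(x^28)
dim=28-23=min(5,23)=5


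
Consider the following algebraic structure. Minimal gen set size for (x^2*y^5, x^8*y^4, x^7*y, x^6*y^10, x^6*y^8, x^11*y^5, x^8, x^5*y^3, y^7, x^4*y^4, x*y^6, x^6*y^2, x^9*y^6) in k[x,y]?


Remove redundant (divisible by others).
x^6*y^10 redundant.
x^11*y^5 redundant.
x^9*y^6 redundant.
x^8*y^4 redundant.
x^6*y^8 redundant.
Min: x^8, x^7*y, x^6*y^2, x^5*y^3, x^4*y^4, x^2*y^5, x*y^6, y^7
Count=8


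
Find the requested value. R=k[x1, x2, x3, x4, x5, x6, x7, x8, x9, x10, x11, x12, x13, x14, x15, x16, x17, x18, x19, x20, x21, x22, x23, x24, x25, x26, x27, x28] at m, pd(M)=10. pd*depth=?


pd+depth=28
depth=28-10=18
pd*depth=10*18=180


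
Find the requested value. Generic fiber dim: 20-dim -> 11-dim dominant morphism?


dim(fiber)=dim(X)-dim(Y)=20-11=9


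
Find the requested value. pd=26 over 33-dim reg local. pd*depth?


pd+depth=33
depth=33-26=7
pd*depth=26*7=182


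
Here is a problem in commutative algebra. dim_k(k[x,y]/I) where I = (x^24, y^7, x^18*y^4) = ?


k[x,y]/I, I = (x^24, y^7, x^18*y^4)
Rect: 24x7=168. Corner: (24-18)x(7-4)=18.
dim = 168-18 = 150


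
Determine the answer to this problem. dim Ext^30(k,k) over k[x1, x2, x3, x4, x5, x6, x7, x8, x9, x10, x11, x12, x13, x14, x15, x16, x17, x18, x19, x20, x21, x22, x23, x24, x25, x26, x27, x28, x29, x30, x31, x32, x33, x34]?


C(n,i)=C(34,30)=46376


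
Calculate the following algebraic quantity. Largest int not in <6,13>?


gcd(6,13)=1 => F=ab-a-b=6*13-6-13=78-19=59


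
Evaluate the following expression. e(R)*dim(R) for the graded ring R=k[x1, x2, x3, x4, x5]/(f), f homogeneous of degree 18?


e(R)=deg(f)=18, dim(R)=5-1=4
e*dim=18*4=72


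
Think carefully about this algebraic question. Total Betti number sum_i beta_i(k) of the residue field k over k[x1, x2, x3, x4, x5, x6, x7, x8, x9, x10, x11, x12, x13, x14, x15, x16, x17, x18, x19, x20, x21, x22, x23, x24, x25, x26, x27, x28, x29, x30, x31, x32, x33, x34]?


Koszul resolution: beta_i(k)=C(n,i), n=34
sum_i C(34,i) = 2^34 = 17179869184


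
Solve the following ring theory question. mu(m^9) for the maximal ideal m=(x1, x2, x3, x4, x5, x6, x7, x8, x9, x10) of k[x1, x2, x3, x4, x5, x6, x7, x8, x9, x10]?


Graded Nakayama: mu(m^d) = dim_k (m^d/m^(d+1)) = #degree-9 monomials in 10 vars
C(n+d-1,d)=C(18,9)=48620


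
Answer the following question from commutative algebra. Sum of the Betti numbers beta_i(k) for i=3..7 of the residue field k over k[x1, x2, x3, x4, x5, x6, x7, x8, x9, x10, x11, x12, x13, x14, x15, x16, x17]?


Koszul resolution: beta_i(k)=C(n,i), n=17
C(17,3)=680, C(17,4)=2380, C(17,5)=6188, C(17,6)=12376, C(17,7)=19448
Sum=41072


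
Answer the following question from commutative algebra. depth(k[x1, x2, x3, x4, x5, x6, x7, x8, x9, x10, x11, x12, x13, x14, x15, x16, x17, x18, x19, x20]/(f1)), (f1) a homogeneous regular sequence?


depth(R)=20
depth(R/I)=20-1=19


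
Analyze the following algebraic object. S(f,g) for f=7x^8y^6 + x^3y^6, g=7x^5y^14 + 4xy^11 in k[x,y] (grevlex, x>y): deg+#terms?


LT(f)=7x^8y^6, LT(g)=7x^5y^14
lcm(LM)=x^8y^14
S(f,g) (scaled by 49 to clear denominators) = 7y^8*f - 7x^3*g = 7x^3y^14 - 28x^4y^11
2 terms, deg 17.
17+2=19


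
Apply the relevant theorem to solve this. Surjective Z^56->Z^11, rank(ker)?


rank(ker) = 56-11 = 45


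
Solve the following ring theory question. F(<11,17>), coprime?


gcd(11,17)=1 => F=ab-a-b=11*17-11-17=187-28=159


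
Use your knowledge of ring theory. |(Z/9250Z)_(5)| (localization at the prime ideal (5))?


5-primary part: 9250=5^3*74
Size=5^3=125


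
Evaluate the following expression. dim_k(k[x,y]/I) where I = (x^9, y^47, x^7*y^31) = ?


k[x,y]/I, I = (x^9, y^47, x^7*y^31)
Rect: 9x47=423. Corner: (9-7)x(47-31)=32.
dim = 423-32 = 391


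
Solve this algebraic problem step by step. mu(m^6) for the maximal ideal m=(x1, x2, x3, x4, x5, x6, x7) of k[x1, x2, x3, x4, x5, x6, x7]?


Graded Nakayama: mu(m^d) = dim_k (m^d/m^(d+1)) = #degree-6 monomials in 7 vars
C(n+d-1,d)=C(12,6)=924


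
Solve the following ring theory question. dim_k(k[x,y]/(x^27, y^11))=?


Basis: x^i*y^j, i<27, j<11
27*11=297


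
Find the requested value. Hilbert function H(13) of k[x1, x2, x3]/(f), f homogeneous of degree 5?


C(15,2)-C(10,2)=105-45=60


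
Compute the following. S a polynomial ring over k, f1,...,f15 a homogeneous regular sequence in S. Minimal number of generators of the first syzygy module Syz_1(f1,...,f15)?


Regular sequence => Koszul complex is the minimal free resolution.
Syz_1 minimally generated by Koszul relations f_i*e_j - f_j*e_i (i<j): mu(Syz_1) = beta_2 = C(m,2) = m(m-1)/2
m=15
15*14/2 = 105


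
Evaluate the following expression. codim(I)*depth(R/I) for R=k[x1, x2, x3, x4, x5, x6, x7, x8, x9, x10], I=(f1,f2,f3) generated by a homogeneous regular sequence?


codim=3, depth=dim(R/I)=10-3=7
Product=3*7=21


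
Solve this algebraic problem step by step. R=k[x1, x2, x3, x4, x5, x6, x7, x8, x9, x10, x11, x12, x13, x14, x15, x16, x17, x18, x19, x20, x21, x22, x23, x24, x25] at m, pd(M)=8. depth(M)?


pd+depth=depth(R)=25
depth=25-8=17


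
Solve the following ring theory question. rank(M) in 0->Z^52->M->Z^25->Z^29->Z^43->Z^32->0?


Alt sum=0:
(-1)^0*52 + (-1)^1*? + (-1)^2*25 + (-1)^3*29 + (-1)^4*43 + (-1)^5*32=0
rank(M)=59


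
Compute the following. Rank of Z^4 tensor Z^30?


rank(M(x)N) = rank(M)*rank(N)
4*30 = 120


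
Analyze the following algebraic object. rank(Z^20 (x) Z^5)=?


rank(M(x)N) = rank(M)*rank(N)
20*5 = 100


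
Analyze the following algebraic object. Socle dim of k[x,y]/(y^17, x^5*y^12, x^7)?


Socle = ann(m) = span of standard monomials u with x*u, y*u in I (staircase corners).
Minimal generators: x^7, x^5*y^12, y^17
Corners: x^4y^16, x^6y^11
Socle dim=2


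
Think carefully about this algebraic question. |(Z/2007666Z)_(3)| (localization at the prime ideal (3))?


3-primary part: 2007666=3^10*34
Size=3^10=59049


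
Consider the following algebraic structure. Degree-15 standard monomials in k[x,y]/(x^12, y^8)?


k[x,y], I = (x^12, y^8), d = 15
Need i < 12 and d-i < 8.
Range: 8 <= i <= 11.
H(15) = 4


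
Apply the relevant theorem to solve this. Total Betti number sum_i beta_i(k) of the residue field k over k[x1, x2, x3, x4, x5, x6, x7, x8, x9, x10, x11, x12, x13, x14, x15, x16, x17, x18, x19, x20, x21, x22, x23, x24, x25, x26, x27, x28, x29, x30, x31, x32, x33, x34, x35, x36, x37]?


Koszul resolution: beta_i(k)=C(n,i), n=37
sum_i C(37,i) = 2^37 = 137438953472


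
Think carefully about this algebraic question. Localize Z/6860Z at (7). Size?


7-primary part: 6860=7^3*20
Size=7^3=343


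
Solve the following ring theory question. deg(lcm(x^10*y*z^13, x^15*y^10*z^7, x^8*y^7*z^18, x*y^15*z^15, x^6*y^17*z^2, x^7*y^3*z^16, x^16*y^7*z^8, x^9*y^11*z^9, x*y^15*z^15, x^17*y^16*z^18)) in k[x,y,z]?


lcm = componentwise max:
x: max(10,15,8,1,6,7,16,9,1,17)=17
y: max(1,10,7,15,17,3,7,11,15,16)=17
z: max(13,7,18,15,2,16,8,9,15,18)=18
Total=17+17+18=52


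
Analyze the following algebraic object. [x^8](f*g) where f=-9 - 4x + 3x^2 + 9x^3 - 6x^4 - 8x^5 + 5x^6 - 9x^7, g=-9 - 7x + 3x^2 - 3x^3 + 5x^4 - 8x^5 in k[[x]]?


[x^8] = sum a_i*b_j, i+j=8
  9*-8=-72
  -6*5=-30
  -8*-3=24
  5*3=15
  -9*-7=63
Sum=0


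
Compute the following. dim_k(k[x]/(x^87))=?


Basis: 1,x,...,x^86
dim=87


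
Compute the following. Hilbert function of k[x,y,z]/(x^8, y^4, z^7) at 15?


Need i<8, j<4, k<7 with i+j+k=15.
For each i, j ranges over max(0,15-i-6)..min(3,15-i):
  i=0: j in [9,3] -> 0
  i=1: j in [8,3] -> 0
  i=2: j in [7,3] -> 0
  i=3: j in [6,3] -> 0
  i=4: j in [5,3] -> 0
  i=5: j in [4,3] -> 0
  i=6: j in [3,3] -> 1
  i=7: j in [2,3] -> 2
H(15) = 0+0+0+0+0+0+1+2 = 3


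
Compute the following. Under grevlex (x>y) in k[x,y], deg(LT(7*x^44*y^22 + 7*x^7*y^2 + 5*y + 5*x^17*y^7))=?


LT: 7*x^44*y^22
deg_x=44, deg_y=22
Total=44+22=66


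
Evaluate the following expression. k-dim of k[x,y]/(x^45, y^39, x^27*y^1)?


k[x,y]/I, I = (x^45, y^39, x^27*y^1)
Rect: 45x39=1755. Corner: (45-27)x(39-1)=684.
dim = 1755-684 = 1071


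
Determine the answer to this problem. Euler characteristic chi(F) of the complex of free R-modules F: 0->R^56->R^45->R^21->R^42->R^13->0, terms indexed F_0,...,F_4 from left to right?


chi = sum (-1)^i * rank:
(-1)^0*56=56
(-1)^1*45=-45
(-1)^2*21=21
(-1)^3*42=-42
(-1)^4*13=13
chi=3


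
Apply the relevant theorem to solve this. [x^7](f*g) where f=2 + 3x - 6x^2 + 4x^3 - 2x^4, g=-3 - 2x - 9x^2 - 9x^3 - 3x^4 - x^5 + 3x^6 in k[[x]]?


[x^7] = sum a_i*b_j, i+j=7
  3*3=9
  -6*-1=6
  4*-3=-12
  -2*-9=18
Sum=21


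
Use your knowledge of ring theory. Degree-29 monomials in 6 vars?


C(d+n-1,n-1)=C(34,5)=278256


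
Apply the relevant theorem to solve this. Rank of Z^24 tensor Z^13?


rank(M(x)N) = rank(M)*rank(N)
24*13 = 312


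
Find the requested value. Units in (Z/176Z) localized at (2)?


Local ring = Z/16Z.
phi(16) = 2^3*(2-1) = 8


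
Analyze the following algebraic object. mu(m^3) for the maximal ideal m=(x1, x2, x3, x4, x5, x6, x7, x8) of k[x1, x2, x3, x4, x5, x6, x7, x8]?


Graded Nakayama: mu(m^d) = dim_k (m^d/m^(d+1)) = #degree-3 monomials in 8 vars
C(n+d-1,d)=C(10,3)=120


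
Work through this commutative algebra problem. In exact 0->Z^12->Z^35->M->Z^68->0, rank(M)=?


Alt sum=0:
(-1)^0*12 + (-1)^1*35 + (-1)^2*? + (-1)^3*68=0
rank(M)=91


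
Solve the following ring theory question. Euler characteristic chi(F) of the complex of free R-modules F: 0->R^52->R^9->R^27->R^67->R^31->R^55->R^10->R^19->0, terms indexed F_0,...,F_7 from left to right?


chi = sum (-1)^i * rank:
(-1)^0*52=52
(-1)^1*9=-9
(-1)^2*27=27
(-1)^3*67=-67
(-1)^4*31=31
(-1)^5*55=-55
(-1)^6*10=10
(-1)^7*19=-19
chi=-30


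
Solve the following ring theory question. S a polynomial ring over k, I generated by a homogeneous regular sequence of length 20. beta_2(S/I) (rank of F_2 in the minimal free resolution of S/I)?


Regular sequence => Koszul complex is the minimal free resolution.
Syz_1 minimally generated by Koszul relations f_i*e_j - f_j*e_i (i<j): mu(Syz_1) = beta_2 = C(m,2) = m(m-1)/2
m=20
20*19/2 = 190


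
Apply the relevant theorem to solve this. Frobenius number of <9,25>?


gcd(9,25)=1 => F=ab-a-b=9*25-9-25=225-34=191


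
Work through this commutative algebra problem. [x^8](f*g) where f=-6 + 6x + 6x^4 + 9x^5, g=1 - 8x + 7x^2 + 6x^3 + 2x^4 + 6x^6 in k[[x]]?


[x^8] = sum a_i*b_j, i+j=8
  6*2=12
  9*6=54
Sum=66


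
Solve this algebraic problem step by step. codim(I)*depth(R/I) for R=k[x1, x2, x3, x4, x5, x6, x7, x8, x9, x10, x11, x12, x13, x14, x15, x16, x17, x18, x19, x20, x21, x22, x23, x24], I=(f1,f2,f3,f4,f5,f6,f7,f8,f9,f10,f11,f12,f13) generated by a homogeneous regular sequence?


codim=13, depth=dim(R/I)=24-13=11
Product=13*11=143


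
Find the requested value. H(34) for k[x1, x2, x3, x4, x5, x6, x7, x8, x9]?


C(d+n-1,n-1)=C(42,8)=118030185


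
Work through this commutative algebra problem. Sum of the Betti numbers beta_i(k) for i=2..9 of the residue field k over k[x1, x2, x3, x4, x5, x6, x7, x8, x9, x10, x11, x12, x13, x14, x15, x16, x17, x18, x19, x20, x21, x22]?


Koszul resolution: beta_i(k)=C(n,i), n=22
C(22,2)=231, C(22,3)=1540, C(22,4)=7315, C(22,5)=26334, C(22,6)=74613, C(22,7)=170544, C(22,8)=319770, C(22,9)=497420
Sum=1097767


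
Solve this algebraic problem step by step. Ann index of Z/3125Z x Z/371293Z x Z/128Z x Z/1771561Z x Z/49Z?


Exponent = lcm of the cyclic orders; pairwise coprime => product.
5^5*13^5*2^7*11^6*7^2=3125*371293*128*1771561*49=12892256688110800000


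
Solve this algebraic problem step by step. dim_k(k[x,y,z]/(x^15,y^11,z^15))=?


Basis: x^iy^jz^k, i<15,j<11,k<15
15*11*15=2475


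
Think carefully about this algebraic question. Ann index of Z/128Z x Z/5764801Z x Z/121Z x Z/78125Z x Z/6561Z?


Exponent = lcm of the cyclic orders; pairwise coprime => product.
2^7*7^8*11^2*5^7*3^8=128*5764801*121*78125*6561=45765659826810000000


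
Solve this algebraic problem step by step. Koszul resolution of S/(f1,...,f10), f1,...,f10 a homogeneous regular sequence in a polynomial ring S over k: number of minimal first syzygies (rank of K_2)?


Regular sequence => Koszul complex is the minimal free resolution.
Syz_1 minimally generated by Koszul relations f_i*e_j - f_j*e_i (i<j): mu(Syz_1) = beta_2 = C(m,2) = m(m-1)/2
m=10
10*9/2 = 45


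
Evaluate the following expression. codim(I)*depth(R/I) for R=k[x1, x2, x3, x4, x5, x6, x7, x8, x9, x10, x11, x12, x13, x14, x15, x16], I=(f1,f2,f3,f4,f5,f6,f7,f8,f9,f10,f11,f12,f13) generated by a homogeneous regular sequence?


codim=13, depth=dim(R/I)=16-13=3
Product=13*3=39


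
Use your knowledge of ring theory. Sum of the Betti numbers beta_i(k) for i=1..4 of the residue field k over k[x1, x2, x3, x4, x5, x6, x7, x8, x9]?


Koszul resolution: beta_i(k)=C(n,i), n=9
C(9,1)=9, C(9,2)=36, C(9,3)=84, C(9,4)=126
Sum=255


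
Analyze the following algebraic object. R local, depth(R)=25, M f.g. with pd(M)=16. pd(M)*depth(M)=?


pd+depth=25
depth=25-16=9
pd*depth=16*9=144


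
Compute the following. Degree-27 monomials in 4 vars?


C(d+n-1,n-1)=C(30,3)=4060


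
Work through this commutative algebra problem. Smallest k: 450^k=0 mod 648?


450^k mod 648:
k=1: 450
k=2: 324
k=3: 0
First zero at k = 3


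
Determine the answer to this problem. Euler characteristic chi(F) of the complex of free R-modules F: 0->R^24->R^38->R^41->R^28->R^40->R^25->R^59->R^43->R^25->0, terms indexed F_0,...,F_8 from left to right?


chi = sum (-1)^i * rank:
(-1)^0*24=24
(-1)^1*38=-38
(-1)^2*41=41
(-1)^3*28=-28
(-1)^4*40=40
(-1)^5*25=-25
(-1)^6*59=59
(-1)^7*43=-43
(-1)^8*25=25
chi=55


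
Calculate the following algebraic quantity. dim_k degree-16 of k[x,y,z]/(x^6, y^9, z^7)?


Need i<6, j<9, k<7 with i+j+k=16.
For each i, j ranges over max(0,16-i-6)..min(8,16-i):
  i=0: j in [10,8] -> 0
  i=1: j in [9,8] -> 0
  i=2: j in [8,8] -> 1
  i=3: j in [7,8] -> 2
  i=4: j in [6,8] -> 3
  i=5: j in [5,8] -> 4
H(16) = 0+0+1+2+3+4 = 10


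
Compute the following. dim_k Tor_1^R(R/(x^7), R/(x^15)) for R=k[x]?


Tor_1(R/I,R/J)=(I cap J)/IJ=(x^15)/(x^22)
dim=22-15=min(7,15)=7


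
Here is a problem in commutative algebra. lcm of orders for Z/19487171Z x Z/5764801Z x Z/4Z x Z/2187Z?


Exponent = lcm of the cyclic orders; pairwise coprime => product.
11^7*7^8*2^2*3^7=19487171*5764801*4*2187=982747370769010308


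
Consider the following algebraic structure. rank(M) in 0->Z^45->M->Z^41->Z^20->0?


Alt sum=0:
(-1)^0*45 + (-1)^1*? + (-1)^2*41 + (-1)^3*20=0
rank(M)=66


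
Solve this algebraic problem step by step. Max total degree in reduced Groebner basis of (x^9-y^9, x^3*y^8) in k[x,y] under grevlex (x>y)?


LT(f1)=x^9, LT(f2)=x^3y^8, lcm=x^9y^8
S(f1,f2) = y^8*f1 - x^6*f2 = -y^17
Reduced GB = {f1, f2, y^17}; degrees 9, 11, 17
Max = 17


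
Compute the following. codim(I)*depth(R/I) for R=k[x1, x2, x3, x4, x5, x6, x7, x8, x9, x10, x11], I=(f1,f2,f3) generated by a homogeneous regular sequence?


codim=3, depth=dim(R/I)=11-3=8
Product=3*8=24


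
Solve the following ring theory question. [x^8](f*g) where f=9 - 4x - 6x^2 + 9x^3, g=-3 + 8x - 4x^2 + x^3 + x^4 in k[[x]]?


[x^8] = sum a_i*b_j, i+j=8
Sum=0


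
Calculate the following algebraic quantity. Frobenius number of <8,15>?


gcd(8,15)=1 => F=ab-a-b=8*15-8-15=120-23=97


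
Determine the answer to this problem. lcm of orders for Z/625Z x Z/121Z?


Exponent = lcm of the cyclic orders; pairwise coprime => product.
5^4*11^2=625*121=75625


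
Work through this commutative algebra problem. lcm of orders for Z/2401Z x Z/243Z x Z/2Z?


Exponent = lcm of the cyclic orders; pairwise coprime => product.
7^4*3^5*2^1=2401*243*2=1166886


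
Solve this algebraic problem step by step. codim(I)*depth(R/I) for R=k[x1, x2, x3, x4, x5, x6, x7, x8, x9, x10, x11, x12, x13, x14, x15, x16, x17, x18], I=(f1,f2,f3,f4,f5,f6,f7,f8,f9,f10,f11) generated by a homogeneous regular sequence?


codim=11, depth=dim(R/I)=18-11=7
Product=11*7=77


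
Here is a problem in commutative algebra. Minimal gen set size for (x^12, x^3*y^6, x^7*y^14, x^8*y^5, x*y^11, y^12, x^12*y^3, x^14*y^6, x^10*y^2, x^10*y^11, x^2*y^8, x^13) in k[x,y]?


Remove redundant (divisible by others).
x^12*y^3 redundant.
x^14*y^6 redundant.
x^13 redundant.
x^10*y^11 redundant.
x^7*y^14 redundant.
Min: x^12, x^10*y^2, x^8*y^5, x^3*y^6, x^2*y^8, x*y^11, y^12
Count=7


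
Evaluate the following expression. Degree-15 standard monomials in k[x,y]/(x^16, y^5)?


k[x,y], I = (x^16, y^5), d = 15
Need i < 16 and d-i < 5.
Range: 11 <= i <= 15.
H(15) = 5


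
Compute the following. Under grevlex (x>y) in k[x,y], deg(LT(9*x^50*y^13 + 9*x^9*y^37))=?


LT: 9*x^50*y^13
deg_x=50, deg_y=13
Total=50+13=63


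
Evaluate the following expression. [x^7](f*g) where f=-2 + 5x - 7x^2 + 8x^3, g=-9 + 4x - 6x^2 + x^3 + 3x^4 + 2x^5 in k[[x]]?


[x^7] = sum a_i*b_j, i+j=7
  -7*2=-14
  8*3=24
Sum=10


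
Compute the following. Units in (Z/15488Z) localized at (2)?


Local ring = Z/128Z.
phi(128) = 2^6*(2-1) = 64


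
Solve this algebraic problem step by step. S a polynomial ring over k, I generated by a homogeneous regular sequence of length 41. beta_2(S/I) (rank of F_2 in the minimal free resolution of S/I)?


Regular sequence => Koszul complex is the minimal free resolution.
Syz_1 minimally generated by Koszul relations f_i*e_j - f_j*e_i (i<j): mu(Syz_1) = beta_2 = C(m,2) = m(m-1)/2
m=41
41*40/2 = 820


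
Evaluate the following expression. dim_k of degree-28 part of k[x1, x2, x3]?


C(d+n-1,n-1)=C(30,2)=435


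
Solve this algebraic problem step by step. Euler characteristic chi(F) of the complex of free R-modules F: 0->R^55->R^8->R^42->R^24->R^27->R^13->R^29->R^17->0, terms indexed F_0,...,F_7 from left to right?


chi = sum (-1)^i * rank:
(-1)^0*55=55
(-1)^1*8=-8
(-1)^2*42=42
(-1)^3*24=-24
(-1)^4*27=27
(-1)^5*13=-13
(-1)^6*29=29
(-1)^7*17=-17
chi=91


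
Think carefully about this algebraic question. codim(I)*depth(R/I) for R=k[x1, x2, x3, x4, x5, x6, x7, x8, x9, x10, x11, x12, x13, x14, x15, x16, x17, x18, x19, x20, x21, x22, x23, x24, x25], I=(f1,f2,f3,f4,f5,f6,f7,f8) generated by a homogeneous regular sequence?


codim=8, depth=dim(R/I)=25-8=17
Product=8*17=136


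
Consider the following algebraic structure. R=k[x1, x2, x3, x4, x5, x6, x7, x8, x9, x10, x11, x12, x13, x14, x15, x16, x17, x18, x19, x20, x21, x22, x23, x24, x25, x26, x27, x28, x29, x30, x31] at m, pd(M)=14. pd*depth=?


pd+depth=31
depth=31-14=17
pd*depth=14*17=238


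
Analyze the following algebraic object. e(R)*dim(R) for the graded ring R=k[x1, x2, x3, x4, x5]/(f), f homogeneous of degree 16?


e(R)=deg(f)=16, dim(R)=5-1=4
e*dim=16*4=64


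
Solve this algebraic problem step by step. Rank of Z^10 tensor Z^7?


rank(M(x)N) = rank(M)*rank(N)
10*7 = 70


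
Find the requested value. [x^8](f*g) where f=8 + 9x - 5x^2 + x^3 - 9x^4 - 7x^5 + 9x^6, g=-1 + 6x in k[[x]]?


[x^8] = sum a_i*b_j, i+j=8
Sum=0


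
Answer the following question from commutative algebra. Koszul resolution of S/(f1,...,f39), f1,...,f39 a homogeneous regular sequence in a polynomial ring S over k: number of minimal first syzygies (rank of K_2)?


Regular sequence => Koszul complex is the minimal free resolution.
Syz_1 minimally generated by Koszul relations f_i*e_j - f_j*e_i (i<j): mu(Syz_1) = beta_2 = C(m,2) = m(m-1)/2
m=39
39*38/2 = 741


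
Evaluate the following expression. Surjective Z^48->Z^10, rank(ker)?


rank(ker) = 48-10 = 38


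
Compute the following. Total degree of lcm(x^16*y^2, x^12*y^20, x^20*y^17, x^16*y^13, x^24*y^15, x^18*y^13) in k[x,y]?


lcm = componentwise max:
x: max(16,12,20,16,24,18)=24
y: max(2,20,17,13,15,13)=20
Total=24+20=44


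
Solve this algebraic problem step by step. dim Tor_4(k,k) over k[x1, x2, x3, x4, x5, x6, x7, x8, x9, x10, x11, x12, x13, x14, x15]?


Koszul: C(n,i)=C(15,4)=1365


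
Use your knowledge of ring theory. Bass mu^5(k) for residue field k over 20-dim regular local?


C(n,i)=C(20,5)=15504


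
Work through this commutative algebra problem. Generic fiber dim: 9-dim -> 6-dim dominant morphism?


dim(fiber)=dim(X)-dim(Y)=9-6=3


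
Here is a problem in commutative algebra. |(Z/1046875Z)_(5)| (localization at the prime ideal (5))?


5-primary part: 1046875=5^6*67
Size=5^6=15625


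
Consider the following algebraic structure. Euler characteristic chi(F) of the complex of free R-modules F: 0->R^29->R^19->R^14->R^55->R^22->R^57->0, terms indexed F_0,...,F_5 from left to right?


chi = sum (-1)^i * rank:
(-1)^0*29=29
(-1)^1*19=-19
(-1)^2*14=14
(-1)^3*55=-55
(-1)^4*22=22
(-1)^5*57=-57
chi=-66


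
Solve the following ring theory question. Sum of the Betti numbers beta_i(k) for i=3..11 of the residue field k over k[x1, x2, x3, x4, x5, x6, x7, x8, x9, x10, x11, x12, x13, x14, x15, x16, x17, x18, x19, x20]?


Koszul resolution: beta_i(k)=C(n,i), n=20
C(20,3)=1140, C(20,4)=4845, C(20,5)=15504, C(20,6)=38760, C(20,7)=77520, C(20,8)=125970, C(20,9)=167960, C(20,10)=184756, C(20,11)=167960
Sum=784415


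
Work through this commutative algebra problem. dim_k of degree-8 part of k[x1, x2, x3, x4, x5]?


C(d+n-1,n-1)=C(12,4)=495
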